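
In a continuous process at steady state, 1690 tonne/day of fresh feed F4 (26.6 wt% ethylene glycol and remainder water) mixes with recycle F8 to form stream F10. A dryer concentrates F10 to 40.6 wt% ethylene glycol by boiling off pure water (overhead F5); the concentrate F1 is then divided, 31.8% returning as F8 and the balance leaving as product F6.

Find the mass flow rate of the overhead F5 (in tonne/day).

Overall ethylene glycol balance (none leaves overhead): ethylene glycol in fresh feed = ethylene glycol in product, i.e. 1690×0.266 = (1−0.318)·F1·0.406.
F1 = 449.54/(0.406×0.682) = 1623.5 tonne/day.
Recycle F8 = 0.318×1623.5 = 516.28 tonne/day.
Combined feed F10 = 1690 + 516.28 = 2206.3 tonne/day.
Overhead F5 = F10 − F1 = 2206.3 − 1623.5 = 582.76 tonne/day.

582.8 tonne/day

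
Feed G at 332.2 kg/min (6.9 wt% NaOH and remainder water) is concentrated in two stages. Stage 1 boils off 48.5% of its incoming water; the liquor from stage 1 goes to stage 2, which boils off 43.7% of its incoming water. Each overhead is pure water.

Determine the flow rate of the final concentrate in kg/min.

112.6 kg/min

water in feed = 332.2×0.931 = 309.28 kg/min.
After stage 1: water left = (1−0.485)×309.28 = 159.28; stream total = 182.2 kg/min.
After stage 2: water left = (1−0.437)×159.28 = 89.674; final concentrate = 112.6 kg/min.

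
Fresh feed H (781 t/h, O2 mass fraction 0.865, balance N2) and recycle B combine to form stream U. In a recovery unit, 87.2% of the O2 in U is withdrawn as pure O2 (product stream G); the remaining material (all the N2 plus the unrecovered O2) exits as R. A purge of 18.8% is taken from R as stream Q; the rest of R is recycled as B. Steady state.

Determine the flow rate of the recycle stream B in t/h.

N2 enters only via H and leaves only via the purge: 781×0.135 = 0.188×(N2 in R), and the recovery unit passes all N2, so N2 in U = N2 in R = 560.82 t/h.
O2 in U: m_A = 781×0.865 + (1−0.188)·(1−0.872)·m_A, so m_A = 675.56/0.8961 = 753.92 t/h.
R = (1−0.872)×753.92 + 560.82 = 657.33 t/h.
Recycle B = (1−0.188)×657.33 = 533.75 t/h.

533.7 t/h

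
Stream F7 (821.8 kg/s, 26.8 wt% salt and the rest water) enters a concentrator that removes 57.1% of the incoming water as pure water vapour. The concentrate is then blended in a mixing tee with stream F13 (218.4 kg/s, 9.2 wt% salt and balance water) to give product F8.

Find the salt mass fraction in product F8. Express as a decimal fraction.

0.345

Vapour removed = 0.571×0.732×821.8 = 343.49 kg/s; concentrate = 478.31 kg/s.
salt reaching the mixer = 220.24 (from concentrate) + 218.4×0.092 = 240.34 kg/s.
Product flow = 478.31 + 218.4 = 696.71 kg/s; salt fraction = 0.345.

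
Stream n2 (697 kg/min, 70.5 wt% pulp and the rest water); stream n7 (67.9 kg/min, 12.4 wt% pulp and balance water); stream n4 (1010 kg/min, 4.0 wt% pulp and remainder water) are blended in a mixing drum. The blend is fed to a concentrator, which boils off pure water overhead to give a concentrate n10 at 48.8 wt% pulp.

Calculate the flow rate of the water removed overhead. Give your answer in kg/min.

pulp entering = 697×0.705 + 67.9×0.124 + 1010×0.040 = 540.2 kg/min.
All pulp reports to n10, so n10 = 540.2/0.488 = 1107 kg/min.
Total feed = 1774.9 kg/min; overhead = 1774.9 − 1107 = 667.92 kg/min.

667.9 kg/min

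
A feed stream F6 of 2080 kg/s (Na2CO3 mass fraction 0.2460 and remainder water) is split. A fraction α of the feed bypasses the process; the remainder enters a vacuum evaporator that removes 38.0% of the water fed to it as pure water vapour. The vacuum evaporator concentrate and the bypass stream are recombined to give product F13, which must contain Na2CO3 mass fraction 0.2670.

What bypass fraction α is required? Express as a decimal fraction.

0.725

All 2080×0.246 = 511.68 kg/s of Na2CO3 reaches F13, so F13 = 511.68/0.267 = 1916.4 kg/s and vapour = 163.6 kg/s.
The evaporator receives (1−α)·2080 of feed at 0.754 water and removes 0.380 of that water:
0.380×0.754×(1−α)×2080 = 163.6
(1−α) = 163.6/595.96 = 0.2745;  α = 0.7255.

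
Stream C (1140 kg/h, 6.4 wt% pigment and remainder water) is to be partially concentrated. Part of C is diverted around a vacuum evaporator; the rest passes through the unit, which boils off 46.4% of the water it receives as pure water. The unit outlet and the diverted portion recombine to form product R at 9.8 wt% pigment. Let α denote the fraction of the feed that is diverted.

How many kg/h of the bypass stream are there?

All 1140×0.064 = 72.96 kg/h of pigment reaches R, so R = 72.96/0.098 = 744.49 kg/h and vapour = 395.51 kg/h.
The evaporator receives (1−α)·1140 of feed at 0.936 water and removes 0.464 of that water:
0.464×0.936×(1−α)×1140 = 395.51
(1−α) = 395.51/495.11 = 0.7988;  α = 0.2012.
Bypass flow = 0.2012×1140 = 229.32 kg/h.

229.3 kg/h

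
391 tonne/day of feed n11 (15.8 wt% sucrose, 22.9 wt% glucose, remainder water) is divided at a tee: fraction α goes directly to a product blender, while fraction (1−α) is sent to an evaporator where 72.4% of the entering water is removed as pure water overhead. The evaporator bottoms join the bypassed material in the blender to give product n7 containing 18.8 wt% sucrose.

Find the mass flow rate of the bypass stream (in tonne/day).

250.4 tonne/day

All 391×0.158 = 61.778 tonne/day of sucrose reaches n7, so n7 = 61.778/0.188 = 328.61 tonne/day and vapour = 62.394 tonne/day.
The evaporator receives (1−α)·391 of feed at 0.613 water and removes 0.724 of that water:
0.724×0.613×(1−α)×391 = 62.394
(1−α) = 62.394/173.53 = 0.3596;  α = 0.6404.
Bypass flow = 0.6404×391 = 250.41 tonne/day.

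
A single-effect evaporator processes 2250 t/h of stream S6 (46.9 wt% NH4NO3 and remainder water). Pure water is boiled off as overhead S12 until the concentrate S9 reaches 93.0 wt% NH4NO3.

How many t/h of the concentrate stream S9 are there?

NH4NO3 is conserved: 2250×0.469 = 1055.2 t/h all reports to the concentrate.
Concentrate = 1055.2/(target fraction) = 1134.7 t/h.

1135 t/h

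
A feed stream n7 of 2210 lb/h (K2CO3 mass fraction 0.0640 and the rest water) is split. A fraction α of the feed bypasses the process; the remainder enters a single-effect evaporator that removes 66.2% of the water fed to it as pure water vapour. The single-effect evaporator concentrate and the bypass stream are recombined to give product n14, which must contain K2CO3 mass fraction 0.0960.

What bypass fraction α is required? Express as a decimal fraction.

0.462

All 2210×0.064 = 141.44 lb/h of K2CO3 reaches n14, so n14 = 141.44/0.096 = 1473.3 lb/h and vapour = 736.67 lb/h.
The evaporator receives (1−α)·2210 of feed at 0.936 water and removes 0.662 of that water:
0.662×0.936×(1−α)×2210 = 736.67
(1−α) = 736.67/1369.4 = 0.5380;  α = 0.4620.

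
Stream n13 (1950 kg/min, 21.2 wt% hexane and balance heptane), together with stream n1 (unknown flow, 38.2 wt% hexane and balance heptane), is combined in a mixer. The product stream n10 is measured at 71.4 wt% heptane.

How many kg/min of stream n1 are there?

1503 kg/min

Let n1 be the unknown flow. Total out = 1950 + n1.
heptane balance: 1536.6 + 0.618·n1 = 0.714·(1950 + n1)
(0.618 − 0.714)·n1 = 0.714×1950 − 1536.6 = -144.3
n1 = -144.3 / -0.096 = 1503.1 kg/min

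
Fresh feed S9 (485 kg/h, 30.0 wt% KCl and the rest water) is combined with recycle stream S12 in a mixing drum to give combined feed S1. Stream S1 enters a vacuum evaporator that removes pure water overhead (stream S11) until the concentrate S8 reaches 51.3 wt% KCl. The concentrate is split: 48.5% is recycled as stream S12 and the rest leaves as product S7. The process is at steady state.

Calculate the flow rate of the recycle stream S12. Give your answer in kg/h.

267.1 kg/h

Overall KCl balance (none leaves overhead): KCl in fresh feed = KCl in product, i.e. 485×0.300 = (1−0.485)·S8·0.513.
S8 = 145.5/(0.513×0.515) = 550.73 kg/h.
Recycle S12 = 0.485×550.73 = 267.1 kg/h.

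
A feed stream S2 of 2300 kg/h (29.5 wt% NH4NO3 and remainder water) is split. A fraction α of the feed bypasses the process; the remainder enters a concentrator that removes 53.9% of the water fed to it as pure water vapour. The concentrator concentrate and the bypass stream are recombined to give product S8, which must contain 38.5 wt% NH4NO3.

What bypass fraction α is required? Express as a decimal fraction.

0.385

All 2300×0.295 = 678.5 kg/h of NH4NO3 reaches S8, so S8 = 678.5/0.385 = 1762.3 kg/h and vapour = 537.66 kg/h.
The evaporator receives (1−α)·2300 of feed at 0.705 water and removes 0.539 of that water:
0.539×0.705×(1−α)×2300 = 537.66
(1−α) = 537.66/873.99 = 0.6152;  α = 0.3848.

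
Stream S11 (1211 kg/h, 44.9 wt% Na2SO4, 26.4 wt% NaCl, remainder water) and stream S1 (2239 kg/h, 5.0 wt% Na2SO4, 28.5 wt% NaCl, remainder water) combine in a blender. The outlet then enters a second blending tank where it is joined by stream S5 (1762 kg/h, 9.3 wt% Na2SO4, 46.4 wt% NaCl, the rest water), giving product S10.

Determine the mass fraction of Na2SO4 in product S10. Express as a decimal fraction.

Overall, product flow = 5212 kg/h.
Na2SO4 in = 1211×0.449 + 2239×0.050 + 1762×0.093 = 819.56 kg/h.
Na2SO4 fraction in S10 = 0.157.

0.157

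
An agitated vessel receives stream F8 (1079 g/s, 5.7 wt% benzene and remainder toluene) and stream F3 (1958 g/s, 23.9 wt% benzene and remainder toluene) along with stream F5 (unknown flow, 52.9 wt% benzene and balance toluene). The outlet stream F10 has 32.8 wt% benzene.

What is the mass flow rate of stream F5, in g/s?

Let F5 be the unknown flow. Total out = 3037 + F5.
benzene balance: 529.47 + 0.529·F5 = 0.328·(3037 + F5)
(0.529 − 0.328)·F5 = 0.328×3037 − 529.47 = 466.67
F5 = 466.67 / 0.201 = 2321.7 g/s

2322 g/s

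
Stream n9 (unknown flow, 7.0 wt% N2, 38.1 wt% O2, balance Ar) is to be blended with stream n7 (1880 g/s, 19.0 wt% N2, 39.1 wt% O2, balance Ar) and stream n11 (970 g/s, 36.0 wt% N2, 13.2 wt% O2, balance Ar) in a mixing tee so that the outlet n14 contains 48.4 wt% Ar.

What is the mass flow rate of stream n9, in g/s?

1522 g/s

Let n9 be the unknown flow. Total out = 2850 + n9.
Ar balance: 1280.5 + 0.549·n9 = 0.484·(2850 + n9)
(0.549 − 0.484)·n9 = 0.484×2850 − 1280.5 = 98.92
n9 = 98.92 / 0.065 = 1521.8 g/s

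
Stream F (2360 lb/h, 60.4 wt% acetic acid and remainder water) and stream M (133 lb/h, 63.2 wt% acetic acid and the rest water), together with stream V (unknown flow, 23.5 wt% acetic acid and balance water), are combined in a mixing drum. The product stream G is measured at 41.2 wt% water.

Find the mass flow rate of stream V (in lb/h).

123.5 lb/h

Let V be the unknown flow. Total out = 2493 + V.
water balance: 983.5 + 0.765·V = 0.412·(2493 + V)
(0.765 − 0.412)·V = 0.412×2493 − 983.5 = 43.612
V = 43.612 / 0.353 = 123.55 lb/h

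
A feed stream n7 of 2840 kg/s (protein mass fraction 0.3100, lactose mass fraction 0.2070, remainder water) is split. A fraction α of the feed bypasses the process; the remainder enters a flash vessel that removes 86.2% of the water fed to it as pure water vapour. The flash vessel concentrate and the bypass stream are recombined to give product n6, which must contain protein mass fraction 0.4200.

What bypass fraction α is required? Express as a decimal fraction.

0.371

All 2840×0.310 = 880.4 kg/s of protein reaches n6, so n6 = 880.4/0.420 = 2096.2 kg/s and vapour = 743.81 kg/s.
The evaporator receives (1−α)·2840 of feed at 0.483 water and removes 0.862 of that water:
0.862×0.483×(1−α)×2840 = 743.81
(1−α) = 743.81/1182.4 = 0.6291;  α = 0.3709.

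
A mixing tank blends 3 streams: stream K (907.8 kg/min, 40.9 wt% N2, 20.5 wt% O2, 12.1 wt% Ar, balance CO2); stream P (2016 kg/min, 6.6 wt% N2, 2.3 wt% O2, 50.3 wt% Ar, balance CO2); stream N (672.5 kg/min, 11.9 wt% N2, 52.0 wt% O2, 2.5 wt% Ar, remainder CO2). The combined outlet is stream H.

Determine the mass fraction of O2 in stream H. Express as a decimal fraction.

0.162

Total flow out = 907.8 + 2016 + 672.5 = 3596.3 kg/min.
O2 in = 907.8×0.205 + 2016×0.023 + 672.5×0.520 = 582.17 kg/min.
O2 mass fraction in H = 582.17/3596.3 = 0.162.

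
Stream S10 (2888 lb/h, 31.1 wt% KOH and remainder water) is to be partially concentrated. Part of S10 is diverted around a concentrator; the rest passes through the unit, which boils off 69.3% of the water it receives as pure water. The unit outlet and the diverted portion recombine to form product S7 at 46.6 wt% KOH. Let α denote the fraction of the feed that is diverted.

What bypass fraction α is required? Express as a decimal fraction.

All 2888×0.311 = 898.17 lb/h of KOH reaches S7, so S7 = 898.17/0.466 = 1927.4 lb/h and vapour = 960.6 lb/h.
The evaporator receives (1−α)·2888 of feed at 0.689 water and removes 0.693 of that water:
0.693×0.689×(1−α)×2888 = 960.6
(1−α) = 960.6/1379 = 0.6966;  α = 0.3034.

0.303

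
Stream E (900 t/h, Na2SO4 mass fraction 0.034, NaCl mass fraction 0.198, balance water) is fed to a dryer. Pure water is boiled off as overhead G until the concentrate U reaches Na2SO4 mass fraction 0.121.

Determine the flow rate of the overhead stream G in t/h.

647.1 t/h

Na2SO4 is conserved: 900×0.034 = 30.6 t/h all reports to the concentrate.
Concentrate = 30.6/(target fraction) = 252.89 t/h.
Overhead = 900 − 252.89 = 647.11 t/h.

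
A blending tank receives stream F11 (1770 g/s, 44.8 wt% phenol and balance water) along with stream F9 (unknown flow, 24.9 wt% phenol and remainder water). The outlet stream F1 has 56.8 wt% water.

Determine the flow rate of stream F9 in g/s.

154.8 g/s

Let F9 be the unknown flow. Total out = 1770 + F9.
water balance: 977.04 + 0.751·F9 = 0.568·(1770 + F9)
(0.751 − 0.568)·F9 = 0.568×1770 − 977.04 = 28.32
F9 = 28.32 / 0.183 = 154.75 g/s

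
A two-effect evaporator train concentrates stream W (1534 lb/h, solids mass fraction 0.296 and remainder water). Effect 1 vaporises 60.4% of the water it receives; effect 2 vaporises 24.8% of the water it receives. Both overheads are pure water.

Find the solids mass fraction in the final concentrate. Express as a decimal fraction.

water in feed = 1534×0.704 = 1079.9 lb/h.
After stage 1: water left = (1−0.604)×1079.9 = 427.65; stream total = 881.72 lb/h.
After stage 2: water left = (1−0.248)×427.65 = 321.6; final concentrate = 775.66 lb/h.
solids fraction = 454.06/775.66 = 0.585.

0.585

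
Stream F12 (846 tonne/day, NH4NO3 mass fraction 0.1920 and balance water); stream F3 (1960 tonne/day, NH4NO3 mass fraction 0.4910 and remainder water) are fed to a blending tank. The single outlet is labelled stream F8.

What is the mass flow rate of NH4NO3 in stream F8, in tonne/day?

1125 tonne/day

NH4NO3 out = NH4NO3 in = 846×0.192 + 1960×0.491 = 1124.8 tonne/day.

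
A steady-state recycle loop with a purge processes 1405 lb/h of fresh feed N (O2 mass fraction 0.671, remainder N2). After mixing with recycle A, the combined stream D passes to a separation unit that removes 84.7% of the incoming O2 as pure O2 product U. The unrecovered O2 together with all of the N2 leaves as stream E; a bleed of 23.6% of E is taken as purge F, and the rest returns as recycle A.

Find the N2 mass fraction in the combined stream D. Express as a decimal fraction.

0.647

N2 enters only via N and leaves only via the purge: 1405×0.329 = 0.236×(N2 in E), and the separation unit passes all N2, so N2 in D = N2 in E = 1958.7 lb/h.
O2 in D: m_A = 1405×0.671 + (1−0.236)·(1−0.847)·m_A, so m_A = 942.76/0.8831 = 1067.5 lb/h.
D = 1067.5 + 1958.7 = 3026.2 lb/h.
N2 fraction in D = 1958.7/3026.2 = 0.647.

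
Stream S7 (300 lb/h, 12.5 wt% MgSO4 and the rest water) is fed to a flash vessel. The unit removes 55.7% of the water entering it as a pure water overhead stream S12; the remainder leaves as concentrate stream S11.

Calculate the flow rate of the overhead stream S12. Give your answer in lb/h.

146.2 lb/h

water entering = 300×0.875 = 262.5 lb/h; overhead removed = 0.557×262.5 = 146.21 lb/h.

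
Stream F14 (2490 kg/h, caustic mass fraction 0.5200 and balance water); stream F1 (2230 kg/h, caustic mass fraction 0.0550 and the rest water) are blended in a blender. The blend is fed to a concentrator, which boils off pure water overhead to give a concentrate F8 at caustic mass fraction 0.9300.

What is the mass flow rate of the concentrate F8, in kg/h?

caustic entering = 2490×0.520 + 2230×0.055 = 1417.5 kg/h.
All caustic reports to F8, so F8 = 1417.5/0.930 = 1524.1 kg/h.

1524 kg/h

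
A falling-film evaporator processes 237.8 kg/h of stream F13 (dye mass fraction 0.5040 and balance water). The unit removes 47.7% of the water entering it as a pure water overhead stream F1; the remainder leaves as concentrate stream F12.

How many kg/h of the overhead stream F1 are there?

56.26 kg/h

water entering = 237.8×0.496 = 117.95 kg/h; overhead removed = 0.477×117.95 = 56.262 kg/h.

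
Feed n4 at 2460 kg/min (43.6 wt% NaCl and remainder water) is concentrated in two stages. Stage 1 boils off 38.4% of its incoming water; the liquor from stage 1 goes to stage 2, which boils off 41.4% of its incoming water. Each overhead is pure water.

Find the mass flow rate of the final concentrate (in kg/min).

1573 kg/min

water in feed = 2460×0.564 = 1387.4 kg/min.
After stage 1: water left = (1−0.384)×1387.4 = 854.66; stream total = 1927.2 kg/min.
After stage 2: water left = (1−0.414)×854.66 = 500.83; final concentrate = 1573.4 kg/min.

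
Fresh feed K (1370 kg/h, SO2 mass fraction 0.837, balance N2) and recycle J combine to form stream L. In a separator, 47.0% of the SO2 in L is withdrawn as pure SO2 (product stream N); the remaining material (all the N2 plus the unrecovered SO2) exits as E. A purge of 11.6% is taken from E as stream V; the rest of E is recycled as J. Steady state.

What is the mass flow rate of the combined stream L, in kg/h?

N2 enters only via K and leaves only via the purge: 1370×0.163 = 0.116×(N2 in E), and the separator passes all N2, so N2 in L = N2 in E = 1925.1 kg/h.
SO2 in L: m_A = 1370×0.837 + (1−0.116)·(1−0.470)·m_A, so m_A = 1146.7/0.5315 = 2157.5 kg/h.
L = 2157.5 + 1925.1 = 4082.6 kg/h.

4083 kg/h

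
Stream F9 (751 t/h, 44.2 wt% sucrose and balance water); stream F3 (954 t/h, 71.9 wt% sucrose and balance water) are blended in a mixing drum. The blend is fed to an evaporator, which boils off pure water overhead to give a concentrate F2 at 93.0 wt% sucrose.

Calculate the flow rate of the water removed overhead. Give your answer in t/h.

610.5 t/h

sucrose entering = 751×0.442 + 954×0.719 = 1017.9 t/h.
All sucrose reports to F2, so F2 = 1017.9/0.930 = 1094.5 t/h.
Total feed = 1705 t/h; overhead = 1705 − 1094.5 = 610.52 t/h.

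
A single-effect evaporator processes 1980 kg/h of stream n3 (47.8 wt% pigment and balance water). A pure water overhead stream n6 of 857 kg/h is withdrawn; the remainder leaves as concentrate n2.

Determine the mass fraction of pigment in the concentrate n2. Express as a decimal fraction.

pigment is not removed: 1980×0.478 = 946.44 kg/h of pigment enters n2.
Concentrate = 1980 − 857 = 1123 kg/h.
Mass fraction = 946.44/1123 = 0.843.

0.843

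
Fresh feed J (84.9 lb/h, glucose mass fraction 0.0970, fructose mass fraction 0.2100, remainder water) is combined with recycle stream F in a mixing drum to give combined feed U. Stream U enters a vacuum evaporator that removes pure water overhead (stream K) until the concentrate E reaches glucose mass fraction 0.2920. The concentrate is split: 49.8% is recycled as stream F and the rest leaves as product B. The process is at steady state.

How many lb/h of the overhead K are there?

56.7 lb/h

Overall glucose balance (none leaves overhead): glucose in fresh feed = glucose in product, i.e. 84.9×0.097 = (1−0.498)·E·0.292.
E = 8.2353/(0.292×0.502) = 56.181 lb/h.
Recycle F = 0.498×56.181 = 27.978 lb/h.
Combined feed U = 84.9 + 27.978 = 112.88 lb/h.
Overhead K = U − E = 112.88 − 56.181 = 56.697 lb/h.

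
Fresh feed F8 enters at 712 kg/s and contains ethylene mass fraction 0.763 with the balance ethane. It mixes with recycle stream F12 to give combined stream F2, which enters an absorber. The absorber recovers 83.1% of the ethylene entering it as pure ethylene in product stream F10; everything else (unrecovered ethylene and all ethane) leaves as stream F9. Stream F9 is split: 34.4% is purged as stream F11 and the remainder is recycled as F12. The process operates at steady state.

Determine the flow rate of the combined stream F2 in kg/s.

1102 kg/s

ethane enters only via F8 and leaves only via the purge: 712×0.237 = 0.344×(ethane in F9), and the absorber passes all ethane, so ethane in F2 = ethane in F9 = 490.53 kg/s.
ethylene in F2: m_A = 712×0.763 + (1−0.344)·(1−0.831)·m_A, so m_A = 543.26/0.8891 = 610.99 kg/s.
F2 = 610.99 + 490.53 = 1101.5 kg/s.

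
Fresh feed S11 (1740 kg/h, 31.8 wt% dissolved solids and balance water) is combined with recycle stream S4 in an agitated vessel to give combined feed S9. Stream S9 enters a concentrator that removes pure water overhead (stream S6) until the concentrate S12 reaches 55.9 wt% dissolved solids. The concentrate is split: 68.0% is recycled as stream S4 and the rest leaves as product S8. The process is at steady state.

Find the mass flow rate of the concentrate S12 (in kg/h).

3093 kg/h

Overall dissolved solids balance (none leaves overhead): dissolved solids in fresh feed = dissolved solids in product, i.e. 1740×0.318 = (1−0.680)·S12·0.559.
S12 = 553.32/(0.559×0.320) = 3093.2 kg/h.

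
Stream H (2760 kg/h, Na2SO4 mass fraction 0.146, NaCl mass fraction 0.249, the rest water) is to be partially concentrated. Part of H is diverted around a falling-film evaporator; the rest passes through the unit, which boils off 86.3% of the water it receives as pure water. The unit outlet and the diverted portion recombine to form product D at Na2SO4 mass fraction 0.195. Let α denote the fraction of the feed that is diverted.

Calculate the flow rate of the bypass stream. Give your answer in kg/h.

All 2760×0.146 = 402.96 kg/h of Na2SO4 reaches D, so D = 402.96/0.195 = 2066.5 kg/h and vapour = 693.54 kg/h.
The evaporator receives (1−α)·2760 of feed at 0.605 water and removes 0.863 of that water:
0.863×0.605×(1−α)×2760 = 693.54
(1−α) = 693.54/1441 = 0.4813;  α = 0.5187.
Bypass flow = 0.5187×2760 = 1431.7 kg/h.

1432 kg/h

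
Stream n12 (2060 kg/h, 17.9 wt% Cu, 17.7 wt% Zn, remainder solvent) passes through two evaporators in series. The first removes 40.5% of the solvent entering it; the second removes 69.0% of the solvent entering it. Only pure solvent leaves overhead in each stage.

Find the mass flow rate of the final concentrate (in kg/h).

978.1 kg/h

solvent in feed = 2060×0.644 = 1326.6 kg/h.
After stage 1: solvent left = (1−0.405)×1326.6 = 789.35; stream total = 1522.7 kg/h.
After stage 2: solvent left = (1−0.690)×789.35 = 244.7; final concentrate = 978.06 kg/h.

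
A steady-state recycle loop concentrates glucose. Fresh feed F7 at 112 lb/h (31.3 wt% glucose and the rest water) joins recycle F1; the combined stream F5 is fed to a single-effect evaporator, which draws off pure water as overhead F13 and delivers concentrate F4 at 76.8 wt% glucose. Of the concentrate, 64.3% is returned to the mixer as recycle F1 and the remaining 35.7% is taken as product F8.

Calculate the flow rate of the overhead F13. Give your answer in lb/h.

66.35 lb/h

Overall glucose balance (none leaves overhead): glucose in fresh feed = glucose in product, i.e. 112×0.313 = (1−0.643)·F4·0.768.
F4 = 35.056/(0.768×0.357) = 127.86 lb/h.
Recycle F1 = 0.643×127.86 = 82.214 lb/h.
Combined feed F5 = 112 + 82.214 = 194.21 lb/h.
Overhead F13 = F5 − F4 = 194.21 − 127.86 = 66.354 lb/h.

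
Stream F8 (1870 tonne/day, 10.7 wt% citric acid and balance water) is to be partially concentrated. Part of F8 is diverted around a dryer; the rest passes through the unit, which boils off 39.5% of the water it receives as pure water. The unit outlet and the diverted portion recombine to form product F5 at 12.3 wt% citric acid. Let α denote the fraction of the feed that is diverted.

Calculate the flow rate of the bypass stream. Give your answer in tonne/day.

All 1870×0.107 = 200.09 tonne/day of citric acid reaches F5, so F5 = 200.09/0.123 = 1626.7 tonne/day and vapour = 243.25 tonne/day.
The evaporator receives (1−α)·1870 of feed at 0.893 water and removes 0.395 of that water:
0.395×0.893×(1−α)×1870 = 243.25
(1−α) = 243.25/659.61 = 0.3688;  α = 0.6312.
Bypass flow = 0.6312×1870 = 1180.4 tonne/day.

1180 tonne/day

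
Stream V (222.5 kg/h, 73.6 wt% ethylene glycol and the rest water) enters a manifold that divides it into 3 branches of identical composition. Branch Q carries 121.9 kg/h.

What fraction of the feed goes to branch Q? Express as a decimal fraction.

0.548

Fraction to Q = 121.9/222.5 = 0.5479.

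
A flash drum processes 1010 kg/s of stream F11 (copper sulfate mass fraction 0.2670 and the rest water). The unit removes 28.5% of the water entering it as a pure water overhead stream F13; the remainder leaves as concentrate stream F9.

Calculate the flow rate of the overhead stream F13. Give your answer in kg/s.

211 kg/s

water entering = 1010×0.733 = 740.33 kg/s; overhead removed = 0.285×740.33 = 210.99 kg/s.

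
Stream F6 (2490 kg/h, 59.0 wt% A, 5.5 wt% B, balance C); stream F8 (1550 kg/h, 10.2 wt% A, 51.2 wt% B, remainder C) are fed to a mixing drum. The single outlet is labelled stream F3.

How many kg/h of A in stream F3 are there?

A out = A in = 2490×0.590 + 1550×0.102 = 1627.2 kg/h.

1627 kg/h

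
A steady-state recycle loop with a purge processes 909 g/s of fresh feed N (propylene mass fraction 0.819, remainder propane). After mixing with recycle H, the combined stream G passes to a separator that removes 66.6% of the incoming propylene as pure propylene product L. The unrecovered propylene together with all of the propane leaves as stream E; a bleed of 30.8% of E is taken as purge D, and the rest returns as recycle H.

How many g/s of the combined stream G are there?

1502 g/s

propane enters only via N and leaves only via the purge: 909×0.181 = 0.308×(propane in E), and the separator passes all propane, so propane in G = propane in E = 534.19 g/s.
propylene in G: m_A = 909×0.819 + (1−0.308)·(1−0.666)·m_A, so m_A = 744.47/0.7689 = 968.26 g/s.
G = 968.26 + 534.19 = 1502.4 g/s.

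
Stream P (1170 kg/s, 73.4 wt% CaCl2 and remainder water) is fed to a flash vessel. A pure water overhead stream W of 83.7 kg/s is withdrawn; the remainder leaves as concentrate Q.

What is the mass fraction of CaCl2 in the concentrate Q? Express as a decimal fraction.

0.791

CaCl2 is not removed: 1170×0.734 = 858.78 kg/s of CaCl2 enters Q.
Concentrate = 1170 − 83.7 = 1086.3 kg/s.
Mass fraction = 858.78/1086.3 = 0.791.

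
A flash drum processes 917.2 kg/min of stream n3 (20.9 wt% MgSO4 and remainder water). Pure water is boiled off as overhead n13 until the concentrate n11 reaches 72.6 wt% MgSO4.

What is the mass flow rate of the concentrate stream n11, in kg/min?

264 kg/min

MgSO4 is conserved: 917.2×0.209 = 191.69 kg/min all reports to the concentrate.
Concentrate = 191.69/(target fraction) = 264.04 kg/min.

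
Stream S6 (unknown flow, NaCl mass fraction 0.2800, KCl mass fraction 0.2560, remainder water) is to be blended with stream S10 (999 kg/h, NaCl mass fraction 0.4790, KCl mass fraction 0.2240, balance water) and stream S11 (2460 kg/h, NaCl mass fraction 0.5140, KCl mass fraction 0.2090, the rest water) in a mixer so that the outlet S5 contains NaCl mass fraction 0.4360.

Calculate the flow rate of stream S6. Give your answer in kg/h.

1505 kg/h

Let S6 be the unknown flow. Total out = 3459 + S6.
NaCl balance: 1743 + 0.280·S6 = 0.436·(3459 + S6)
(0.280 − 0.436)·S6 = 0.436×3459 − 1743 = -234.84
S6 = -234.84 / -0.156 = 1505.4 kg/h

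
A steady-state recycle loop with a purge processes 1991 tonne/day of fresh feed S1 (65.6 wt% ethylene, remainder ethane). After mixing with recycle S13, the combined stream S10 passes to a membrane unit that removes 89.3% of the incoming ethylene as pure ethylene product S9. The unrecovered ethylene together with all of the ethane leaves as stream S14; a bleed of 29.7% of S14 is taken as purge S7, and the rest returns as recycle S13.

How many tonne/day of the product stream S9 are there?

ethylene in S10: m_A = 1991×0.656 + (1−0.297)·(1−0.893)·m_A, so m_A = 1306.1/0.9248 = 1412.3 tonne/day.
Product S9 = 0.893×1412.3 = 1261.2 tonne/day.

1261 tonne/day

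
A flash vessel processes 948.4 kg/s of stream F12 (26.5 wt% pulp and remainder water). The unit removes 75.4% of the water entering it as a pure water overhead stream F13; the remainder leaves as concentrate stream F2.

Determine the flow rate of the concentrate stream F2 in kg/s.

water entering = 948.4×0.735 = 697.07 kg/s; overhead removed = 0.754×697.07 = 525.59 kg/s.
Concentrate = 948.4 − 525.59 = 422.81 kg/s.

422.8 kg/s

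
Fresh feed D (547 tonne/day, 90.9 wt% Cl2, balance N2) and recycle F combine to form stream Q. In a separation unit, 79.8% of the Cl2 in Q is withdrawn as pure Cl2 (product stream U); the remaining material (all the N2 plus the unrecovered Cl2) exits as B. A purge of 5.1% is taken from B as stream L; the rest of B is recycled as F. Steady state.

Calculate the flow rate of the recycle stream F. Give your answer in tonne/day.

1044 tonne/day

N2 enters only via D and leaves only via the purge: 547×0.091 = 0.051×(N2 in B), and the separation unit passes all N2, so N2 in Q = N2 in B = 976.02 tonne/day.
Cl2 in Q: m_A = 547×0.909 + (1−0.051)·(1−0.798)·m_A, so m_A = 497.22/0.8083 = 615.15 tonne/day.
B = (1−0.798)×615.15 + 976.02 = 1100.3 tonne/day.
Recycle F = (1−0.051)×1100.3 = 1044.2 tonne/day.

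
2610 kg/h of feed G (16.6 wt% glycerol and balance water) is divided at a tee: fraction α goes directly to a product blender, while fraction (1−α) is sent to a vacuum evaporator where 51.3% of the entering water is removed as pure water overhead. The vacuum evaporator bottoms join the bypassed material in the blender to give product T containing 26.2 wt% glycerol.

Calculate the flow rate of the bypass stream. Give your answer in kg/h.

374.7 kg/h

All 2610×0.166 = 433.26 kg/h of glycerol reaches T, so T = 433.26/0.262 = 1653.7 kg/h and vapour = 956.34 kg/h.
The evaporator receives (1−α)·2610 of feed at 0.834 water and removes 0.513 of that water:
0.513×0.834×(1−α)×2610 = 956.34
(1−α) = 956.34/1116.7 = 0.8564;  α = 0.1436.
Bypass flow = 0.1436×2610 = 374.75 kg/h.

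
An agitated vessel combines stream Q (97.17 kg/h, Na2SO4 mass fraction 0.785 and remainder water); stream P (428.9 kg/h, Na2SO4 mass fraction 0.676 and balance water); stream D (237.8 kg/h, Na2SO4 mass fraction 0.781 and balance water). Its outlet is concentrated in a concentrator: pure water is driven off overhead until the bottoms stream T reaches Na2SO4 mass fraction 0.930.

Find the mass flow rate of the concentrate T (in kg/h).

593.5 kg/h

Na2SO4 entering = 97.17×0.785 + 428.9×0.676 + 237.8×0.781 = 551.94 kg/h.
All Na2SO4 reports to T, so T = 551.94/0.930 = 593.48 kg/h.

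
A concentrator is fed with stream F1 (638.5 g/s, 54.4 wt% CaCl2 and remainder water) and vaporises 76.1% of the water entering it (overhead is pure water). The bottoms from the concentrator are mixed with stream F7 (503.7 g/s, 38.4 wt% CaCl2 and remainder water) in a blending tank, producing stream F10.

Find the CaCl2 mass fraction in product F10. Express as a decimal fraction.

Vapour removed = 0.761×0.456×638.5 = 221.57 g/s; concentrate = 416.93 g/s.
CaCl2 reaching the mixer = 347.34 (from concentrate) + 503.7×0.384 = 540.76 g/s.
Product flow = 416.93 + 503.7 = 920.63 g/s; CaCl2 fraction = 0.587.

0.587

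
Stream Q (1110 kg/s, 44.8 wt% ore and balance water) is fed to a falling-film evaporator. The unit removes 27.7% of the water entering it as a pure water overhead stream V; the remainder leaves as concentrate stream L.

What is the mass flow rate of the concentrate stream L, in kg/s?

water entering = 1110×0.552 = 612.72 kg/s; overhead removed = 0.277×612.72 = 169.72 kg/s.
Concentrate = 1110 − 169.72 = 940.28 kg/s.

940.3 kg/s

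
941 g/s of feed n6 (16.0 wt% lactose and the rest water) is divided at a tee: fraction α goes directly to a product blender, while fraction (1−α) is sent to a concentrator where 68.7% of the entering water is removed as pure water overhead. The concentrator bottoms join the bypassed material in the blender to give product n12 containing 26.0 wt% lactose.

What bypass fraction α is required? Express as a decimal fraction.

All 941×0.160 = 150.56 g/s of lactose reaches n12, so n12 = 150.56/0.260 = 579.08 g/s and vapour = 361.92 g/s.
The evaporator receives (1−α)·941 of feed at 0.840 water and removes 0.687 of that water:
0.687×0.840×(1−α)×941 = 361.92
(1−α) = 361.92/543.03 = 0.6665;  α = 0.3335.

0.334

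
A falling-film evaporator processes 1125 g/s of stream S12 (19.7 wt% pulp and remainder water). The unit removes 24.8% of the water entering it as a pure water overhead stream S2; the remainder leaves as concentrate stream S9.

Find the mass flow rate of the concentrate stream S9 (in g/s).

901 g/s

water entering = 1125×0.803 = 903.38 g/s; overhead removed = 0.248×903.38 = 224.04 g/s.
Concentrate = 1125 − 224.04 = 900.96 g/s.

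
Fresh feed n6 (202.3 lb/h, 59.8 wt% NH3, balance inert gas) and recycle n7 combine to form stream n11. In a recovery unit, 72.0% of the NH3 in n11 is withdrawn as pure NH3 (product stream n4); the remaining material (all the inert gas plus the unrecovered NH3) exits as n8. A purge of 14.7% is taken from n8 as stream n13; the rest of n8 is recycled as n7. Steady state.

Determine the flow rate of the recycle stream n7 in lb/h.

509.9 lb/h

inert gas enters only via n6 and leaves only via the purge: 202.3×0.402 = 0.147×(inert gas in n8), and the recovery unit passes all inert gas, so inert gas in n11 = inert gas in n8 = 553.23 lb/h.
NH3 in n11: m_A = 202.3×0.598 + (1−0.147)·(1−0.720)·m_A, so m_A = 120.98/0.7612 = 158.94 lb/h.
n8 = (1−0.720)×158.94 + 553.23 = 597.73 lb/h.
Recycle n7 = (1−0.147)×597.73 = 509.86 lb/h.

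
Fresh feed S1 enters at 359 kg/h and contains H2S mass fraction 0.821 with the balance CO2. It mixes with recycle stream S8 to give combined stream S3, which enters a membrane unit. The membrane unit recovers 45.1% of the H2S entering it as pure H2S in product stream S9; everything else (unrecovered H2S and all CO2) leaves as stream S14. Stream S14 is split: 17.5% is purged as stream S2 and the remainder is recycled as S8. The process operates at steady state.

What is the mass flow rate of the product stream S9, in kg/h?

243 kg/h

H2S in S3: m_A = 359×0.821 + (1−0.175)·(1−0.451)·m_A, so m_A = 294.74/0.5471 = 538.75 kg/h.
Product S9 = 0.451×538.75 = 242.98 kg/h.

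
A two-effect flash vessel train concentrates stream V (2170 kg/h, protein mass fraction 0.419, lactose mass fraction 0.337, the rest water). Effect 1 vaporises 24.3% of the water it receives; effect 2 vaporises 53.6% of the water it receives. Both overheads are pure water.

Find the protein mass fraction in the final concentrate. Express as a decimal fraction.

0.498

water in feed = 2170×0.244 = 529.48 kg/h.
After stage 1: water left = (1−0.243)×529.48 = 400.82; stream total = 2041.3 kg/h.
After stage 2: water left = (1−0.536)×400.82 = 185.98; final concentrate = 1826.5 kg/h.
protein fraction = 909.23/1826.5 = 0.498.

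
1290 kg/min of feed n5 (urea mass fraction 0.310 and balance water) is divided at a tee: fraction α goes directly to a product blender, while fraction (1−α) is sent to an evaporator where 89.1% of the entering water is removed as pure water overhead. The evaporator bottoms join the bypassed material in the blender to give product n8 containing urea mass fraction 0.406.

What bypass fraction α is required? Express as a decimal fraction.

0.615

All 1290×0.310 = 399.9 kg/min of urea reaches n8, so n8 = 399.9/0.406 = 984.98 kg/min and vapour = 305.02 kg/min.
The evaporator receives (1−α)·1290 of feed at 0.690 water and removes 0.891 of that water:
0.891×0.690×(1−α)×1290 = 305.02
(1−α) = 305.02/793.08 = 0.3846;  α = 0.6154.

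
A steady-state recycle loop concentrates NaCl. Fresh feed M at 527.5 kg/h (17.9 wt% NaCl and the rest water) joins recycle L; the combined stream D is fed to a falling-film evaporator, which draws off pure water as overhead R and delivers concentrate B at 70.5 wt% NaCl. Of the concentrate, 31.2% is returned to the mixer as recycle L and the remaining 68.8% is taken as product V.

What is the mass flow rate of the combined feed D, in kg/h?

588.2 kg/h

Overall NaCl balance (none leaves overhead): NaCl in fresh feed = NaCl in product, i.e. 527.5×0.179 = (1−0.312)·B·0.705.
B = 94.422/(0.705×0.688) = 194.67 kg/h.
Recycle L = 0.312×194.67 = 60.737 kg/h.
Combined feed D = 527.5 + 60.737 = 588.24 kg/h.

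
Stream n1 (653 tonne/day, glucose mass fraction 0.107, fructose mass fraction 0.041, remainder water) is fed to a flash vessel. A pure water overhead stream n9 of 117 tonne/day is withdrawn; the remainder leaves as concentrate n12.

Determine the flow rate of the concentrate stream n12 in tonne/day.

Concentrate = 653 − 117 = 536 tonne/day.

536 tonne/day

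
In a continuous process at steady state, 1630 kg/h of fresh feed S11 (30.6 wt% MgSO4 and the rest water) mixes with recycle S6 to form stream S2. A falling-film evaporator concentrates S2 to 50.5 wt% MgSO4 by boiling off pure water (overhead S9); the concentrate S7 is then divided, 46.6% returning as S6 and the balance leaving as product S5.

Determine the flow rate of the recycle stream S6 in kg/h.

Overall MgSO4 balance (none leaves overhead): MgSO4 in fresh feed = MgSO4 in product, i.e. 1630×0.306 = (1−0.466)·S7·0.505.
S7 = 498.78/(0.505×0.534) = 1849.6 kg/h.
Recycle S6 = 0.466×1849.6 = 861.91 kg/h.

861.9 kg/h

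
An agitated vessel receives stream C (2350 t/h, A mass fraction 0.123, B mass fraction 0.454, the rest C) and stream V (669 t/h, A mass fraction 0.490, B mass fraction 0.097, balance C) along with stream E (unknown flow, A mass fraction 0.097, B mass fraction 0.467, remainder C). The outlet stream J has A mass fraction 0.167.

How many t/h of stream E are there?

1610 t/h

Let E be the unknown flow. Total out = 3019 + E.
A balance: 616.86 + 0.097·E = 0.167·(3019 + E)
(0.097 − 0.167)·E = 0.167×3019 − 616.86 = -112.69
E = -112.69 / -0.070 = 1609.8 t/h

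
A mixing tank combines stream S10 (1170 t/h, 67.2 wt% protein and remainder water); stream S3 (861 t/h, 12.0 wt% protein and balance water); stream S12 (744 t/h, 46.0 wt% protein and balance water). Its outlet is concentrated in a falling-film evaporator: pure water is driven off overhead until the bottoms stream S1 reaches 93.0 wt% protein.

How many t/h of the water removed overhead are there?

protein entering = 1170×0.672 + 861×0.120 + 744×0.460 = 1231.8 t/h.
All protein reports to S1, so S1 = 1231.8/0.930 = 1324.5 t/h.
Total feed = 2775 t/h; overhead = 2775 − 1324.5 = 1450.5 t/h.

1450 t/h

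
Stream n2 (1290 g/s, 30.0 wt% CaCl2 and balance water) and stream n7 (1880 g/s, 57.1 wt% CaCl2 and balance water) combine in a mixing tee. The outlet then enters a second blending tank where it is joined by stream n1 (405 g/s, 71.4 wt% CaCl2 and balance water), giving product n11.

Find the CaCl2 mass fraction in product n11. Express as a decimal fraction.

0.4894

Overall, product flow = 3575 g/s.
CaCl2 in = 1290×0.300 + 1880×0.571 + 405×0.714 = 1749.7 g/s.
CaCl2 fraction in n11 = 0.4894.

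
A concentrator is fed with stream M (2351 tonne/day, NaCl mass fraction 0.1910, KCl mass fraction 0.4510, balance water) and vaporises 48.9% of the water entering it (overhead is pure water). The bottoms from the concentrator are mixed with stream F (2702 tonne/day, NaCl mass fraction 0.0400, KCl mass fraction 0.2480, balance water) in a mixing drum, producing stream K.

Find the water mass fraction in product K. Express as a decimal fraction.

0.5072

Vapour removed = 0.489×0.358×2351 = 411.57 tonne/day; concentrate = 1939.4 tonne/day.
water reaching the mixer = 430.09 (from concentrate) + 2702×0.712 = 2353.9 tonne/day.
Product flow = 1939.4 + 2702 = 4641.4 tonne/day; water fraction = 0.5072.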